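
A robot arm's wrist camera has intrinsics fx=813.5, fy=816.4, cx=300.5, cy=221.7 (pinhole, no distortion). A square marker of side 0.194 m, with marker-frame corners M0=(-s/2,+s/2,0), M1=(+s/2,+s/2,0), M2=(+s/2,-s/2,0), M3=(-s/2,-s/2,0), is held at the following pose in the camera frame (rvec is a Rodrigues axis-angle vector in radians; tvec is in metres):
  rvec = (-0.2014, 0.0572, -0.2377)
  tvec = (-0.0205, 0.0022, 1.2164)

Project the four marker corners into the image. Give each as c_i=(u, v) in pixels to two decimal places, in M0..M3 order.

Intrinsics K: fx=813.5, fy=816.4, cx=300.5, cy=221.7
Marker side s = 0.194 m; corners in marker frame (Z=0):
  M0 = (-0.0970, +0.0970, 0)
  M1 = (+0.0970, +0.0970, 0)
  M2 = (+0.0970, -0.0970, 0)
  M3 = (-0.0970, -0.0970, 0)
rvec = (-0.2014, 0.0572, -0.2377), |rvec| = θ = 0.31676 rad = 18.149°
Rodrigues: sinθ=0.31149, 1−cosθ=0.04975; R = I + sinθ·[k]× + (1−cosθ)·[k]×²:
    [+0.97036 +0.22803 +0.07999]
    [-0.23946 +0.95187 +0.19131]
    [-0.03251 -0.20479 +0.97827]
t = (-0.0205, 0.0022, 1.2164) m
M0: Pc = R·M0+t = (-0.09251, +0.11776, +1.19969); u = 813.5·(-0.09251)/1.19969 + 300.5 = 237.7724, v = 816.4·(+0.11776)/1.19969 + 221.7 = 301.8361
M1: Pc = R·M1+t = (+0.09574, +0.07130, +1.19338); u = 813.5·(+0.09574)/1.19338 + 300.5 = 365.7667, v = 816.4·(+0.07130)/1.19338 + 221.7 = 270.4797
M2: Pc = R·M2+t = (+0.05151, -0.11336, +1.23311); u = 813.5·(+0.05151)/1.23311 + 300.5 = 334.4792, v = 816.4·(-0.11336)/1.23311 + 221.7 = 146.6490
M3: Pc = R·M3+t = (-0.13674, -0.06690, +1.23942); u = 813.5·(-0.13674)/1.23942 + 300.5 = 210.7470, v = 816.4·(-0.06690)/1.23942 + 221.7 = 177.6304

c0=(237.77, 301.84) c1=(365.77, 270.48) c2=(334.48, 146.65) c3=(210.75, 177.63)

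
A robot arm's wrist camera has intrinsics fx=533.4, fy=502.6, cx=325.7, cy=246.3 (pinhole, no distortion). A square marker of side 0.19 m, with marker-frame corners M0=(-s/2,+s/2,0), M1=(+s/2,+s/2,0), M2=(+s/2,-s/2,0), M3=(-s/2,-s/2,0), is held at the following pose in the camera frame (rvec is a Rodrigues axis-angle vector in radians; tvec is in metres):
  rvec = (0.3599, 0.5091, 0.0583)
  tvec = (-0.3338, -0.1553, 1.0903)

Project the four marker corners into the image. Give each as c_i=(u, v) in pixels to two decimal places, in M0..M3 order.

c0=(136.86, 211.87) c1=(203.33, 221.71) c2=(191.85, 131.85) c3=(122.28, 128.64)

Intrinsics K: fx=533.4, fy=502.6, cx=325.7, cy=246.3
Marker side s = 0.19 m; corners in marker frame (Z=0):
  M0 = (-0.0950, +0.0950, 0)
  M1 = (+0.0950, +0.0950, 0)
  M2 = (+0.0950, -0.0950, 0)
  M3 = (-0.0950, -0.0950, 0)
rvec = (0.3599, 0.5091, 0.0583), |rvec| = θ = 0.62619 rad = 35.878°
Rodrigues: sinθ=0.58606, 1−cosθ=0.18973; R = I + sinθ·[k]× + (1−cosθ)·[k]×²:
    [+0.87294 +0.03409 +0.48663]
    [+0.14322 +0.93568 -0.32248]
    [-0.46632 +0.35120 +0.81191]
t = (-0.3338, -0.1553, 1.0903) m
M0: Pc = R·M0+t = (-0.41349, -0.08002, +1.16796); u = 533.4·(-0.41349)/1.16796 + 325.7 = 136.8621, v = 502.6·(-0.08002)/1.16796 + 246.3 = 211.8672
M1: Pc = R·M1+t = (-0.24763, -0.05280, +1.07936); u = 533.4·(-0.24763)/1.07936 + 325.7 = 203.3254, v = 502.6·(-0.05280)/1.07936 + 246.3 = 221.7119
M2: Pc = R·M2+t = (-0.25411, -0.23058, +1.01264); u = 533.4·(-0.25411)/1.01264 + 325.7 = 191.8494, v = 502.6·(-0.23058)/1.01264 + 246.3 = 131.8548
M3: Pc = R·M3+t = (-0.41997, -0.25780, +1.10124); u = 533.4·(-0.41997)/1.10124 + 325.7 = 122.2822, v = 502.6·(-0.25780)/1.10124 + 246.3 = 128.6431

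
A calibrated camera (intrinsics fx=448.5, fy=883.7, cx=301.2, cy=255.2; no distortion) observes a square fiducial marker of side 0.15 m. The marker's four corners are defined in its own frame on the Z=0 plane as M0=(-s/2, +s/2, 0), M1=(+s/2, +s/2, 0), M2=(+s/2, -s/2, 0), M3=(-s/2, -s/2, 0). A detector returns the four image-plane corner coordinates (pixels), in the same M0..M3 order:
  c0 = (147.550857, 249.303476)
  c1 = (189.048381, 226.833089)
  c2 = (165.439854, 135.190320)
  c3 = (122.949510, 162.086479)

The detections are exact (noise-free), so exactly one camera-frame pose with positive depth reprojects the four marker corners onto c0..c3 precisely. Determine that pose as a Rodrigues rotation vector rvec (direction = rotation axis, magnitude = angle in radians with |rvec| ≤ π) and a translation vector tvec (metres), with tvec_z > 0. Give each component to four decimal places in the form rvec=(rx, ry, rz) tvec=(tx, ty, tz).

rvec=(0.4595, 0.2733, -0.2996) tvec=(-0.4229, -0.0897, 1.3073)

Intrinsics K: fx=448.5, fy=883.7, cx=301.2, cy=255.2
Marker side s = 0.15 m; corners in marker frame (Z=0):
  M0 = (-0.0750, +0.0750, 0)
  M1 = (+0.0750, +0.0750, 0)
  M2 = (+0.0750, -0.0750, 0)
  M3 = (-0.0750, -0.0750, 0)
Detected image corners:
  c0 = (147.550857, 249.303476) px
  c1 = (189.048381, 226.833089) px
  c2 = (165.439854, 135.190320) px
  c3 = (122.949510, 162.086479) px
Planar DLT: solve 8×8 A·h = b for H (H[2,2]=1):
  H  [+241.25303 +207.56283 +156.12855]
  H  [-212.03044 +653.84222 +194.58674]
  H  [-0.24725 +0.29954 +1.00000]
B = K⁻¹H; ‖b₁‖=0.764913, ‖b₂‖=0.764913; λ = 2/(‖b₁‖+‖b₂‖) = 1.307338, sign → tz>0 ⇒ λ=+1.307338
r₁ = λ·B[:,0] = (+0.92031,-0.22033,-0.32324); r₂ = λ·B[:,1] = (+0.34204,+0.85420,+0.39160)
r₃ = r₁×r₂ = (+0.18983,-0.47095,+0.86149); SVD([r₁ r₂ r₃]) → R = UVᵀ:
  R  [+0.92031 +0.34204 +0.18983]
  R  [-0.22033 +0.85420 -0.47095]
  R  [-0.32324 +0.39160 +0.86149]
t = (-0.42287, -0.08967, +1.30734) m
tr R = 2.636003; θ = arccos((tr R − 1)/2) = 0.612868 rad = 35.115°
axis k = ((R−Rᵀ)₃₂, (R−Rᵀ)₁₃, (R−Rᵀ)₂₁) / (2 sinθ) = (+0.749761, +0.445982, -0.488834)
rvec = θ·k = (+0.459505, +0.273328, -0.299591)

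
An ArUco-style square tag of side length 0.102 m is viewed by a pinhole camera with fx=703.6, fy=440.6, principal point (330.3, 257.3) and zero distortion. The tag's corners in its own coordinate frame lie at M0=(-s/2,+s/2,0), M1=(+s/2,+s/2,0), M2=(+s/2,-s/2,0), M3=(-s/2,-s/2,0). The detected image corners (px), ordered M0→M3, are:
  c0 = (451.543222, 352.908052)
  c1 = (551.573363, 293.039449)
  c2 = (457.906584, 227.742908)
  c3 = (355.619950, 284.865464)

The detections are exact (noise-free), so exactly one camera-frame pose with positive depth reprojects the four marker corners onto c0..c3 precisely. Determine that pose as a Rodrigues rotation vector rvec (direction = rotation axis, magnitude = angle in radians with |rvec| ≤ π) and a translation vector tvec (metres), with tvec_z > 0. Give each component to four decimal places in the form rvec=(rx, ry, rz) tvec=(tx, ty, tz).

Intrinsics K: fx=703.6, fy=440.6, cx=330.3, cy=257.3
Marker side s = 0.102 m; corners in marker frame (Z=0):
  M0 = (-0.0510, +0.0510, 0)
  M1 = (+0.0510, +0.0510, 0)
  M2 = (+0.0510, -0.0510, 0)
  M3 = (-0.0510, -0.0510, 0)
Detected image corners:
  c0 = (451.543222, 352.908052) px
  c1 = (551.573363, 293.039449) px
  c2 = (457.906584, 227.742908) px
  c3 = (355.619950, 284.865464) px
Planar DLT: solve 8×8 A·h = b for H (H[2,2]=1):
  H  [+1140.26691 +889.37052 +454.79217]
  H  [-478.74075 +628.01135 +289.00233]
  H  [+0.32691 -0.08765 +1.00000]
B = K⁻¹H; ‖b₁‖=1.972649, ‖b₂‖=1.972649; λ = 2/(‖b₁‖+‖b₂‖) = 0.506933, sign → tz>0 ⇒ λ=+0.506933
r₁ = λ·B[:,0] = (+0.74375,-0.64759,+0.16572); r₂ = λ·B[:,1] = (+0.66164,+0.74851,-0.04443)
r₃ = r₁×r₂ = (-0.09527,+0.14269,+0.98517); SVD([r₁ r₂ r₃]) → R = UVᵀ:
  R  [+0.74375 +0.66164 -0.09527]
  R  [-0.64759 +0.74851 +0.14269]
  R  [+0.16572 -0.04443 +0.98517]
t = (+0.08969, +0.03648, +0.50693) m
tr R = 2.477427; θ = arccos((tr R − 1)/2) = 0.739637 rad = 42.378°
axis k = ((R−Rᵀ)₃₂, (R−Rᵀ)₁₃, (R−Rᵀ)₂₁) / (2 sinθ) = (-0.138815, -0.193606, -0.971209)
rvec = θ·k = (-0.102672, -0.143198, -0.718342)

rvec=(-0.1027, -0.1432, -0.7183) tvec=(0.0897, 0.0365, 0.5069)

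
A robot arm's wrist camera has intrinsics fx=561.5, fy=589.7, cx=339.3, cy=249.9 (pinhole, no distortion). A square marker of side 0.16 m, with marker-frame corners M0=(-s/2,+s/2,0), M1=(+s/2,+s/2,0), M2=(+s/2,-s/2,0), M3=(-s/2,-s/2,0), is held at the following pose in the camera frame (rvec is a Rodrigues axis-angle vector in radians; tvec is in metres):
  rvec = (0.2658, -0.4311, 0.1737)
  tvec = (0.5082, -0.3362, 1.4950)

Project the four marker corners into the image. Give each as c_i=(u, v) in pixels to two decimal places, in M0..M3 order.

Intrinsics K: fx=561.5, fy=589.7, cx=339.3, cy=249.9
Marker side s = 0.16 m; corners in marker frame (Z=0):
  M0 = (-0.0800, +0.0800, 0)
  M1 = (+0.0800, +0.0800, 0)
  M2 = (+0.0800, -0.0800, 0)
  M3 = (-0.0800, -0.0800, 0)
rvec = (0.2658, -0.4311, 0.1737), |rvec| = θ = 0.53541 rad = 30.677°
Rodrigues: sinθ=0.51020, 1−cosθ=0.13994; R = I + sinθ·[k]× + (1−cosθ)·[k]×²:
    [+0.89455 -0.22146 -0.38826]
    [+0.10958 +0.95078 -0.28984]
    [+0.43333 +0.21673 +0.87479]
t = (0.5082, -0.3362, 1.4950) m
M0: Pc = R·M0+t = (+0.41892, -0.26890, +1.47767); u = 561.5·(+0.41892)/1.47767 + 339.3 = 498.4852, v = 589.7·(-0.26890)/1.47767 + 249.9 = 142.5875
M1: Pc = R·M1+t = (+0.56205, -0.25137, +1.54700); u = 561.5·(+0.56205)/1.54700 + 339.3 = 543.3003, v = 589.7·(-0.25137)/1.54700 + 249.9 = 154.0804
M2: Pc = R·M2+t = (+0.59748, -0.40350, +1.51233); u = 561.5·(+0.59748)/1.51233 + 339.3 = 561.1335, v = 589.7·(-0.40350)/1.51233 + 249.9 = 92.5654
M3: Pc = R·M3+t = (+0.45435, -0.42103, +1.44300); u = 561.5·(+0.45435)/1.44300 + 339.3 = 516.0983, v = 589.7·(-0.42103)/1.44300 + 249.9 = 77.8406

c0=(498.49, 142.59) c1=(543.30, 154.08) c2=(561.13, 92.57) c3=(516.10, 77.84)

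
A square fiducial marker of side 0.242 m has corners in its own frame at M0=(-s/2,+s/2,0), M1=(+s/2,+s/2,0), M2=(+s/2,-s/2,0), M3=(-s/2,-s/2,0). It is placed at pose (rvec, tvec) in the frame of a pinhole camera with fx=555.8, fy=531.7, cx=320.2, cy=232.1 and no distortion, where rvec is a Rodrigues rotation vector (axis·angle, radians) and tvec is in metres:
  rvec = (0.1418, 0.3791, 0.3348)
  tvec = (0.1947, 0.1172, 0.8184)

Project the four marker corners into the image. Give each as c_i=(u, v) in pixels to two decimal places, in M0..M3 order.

c0=(353.76, 345.59) c1=(504.07, 412.74) c2=(568.08, 264.46) c3=(402.90, 208.02)

Intrinsics K: fx=555.8, fy=531.7, cx=320.2, cy=232.1
Marker side s = 0.242 m; corners in marker frame (Z=0):
  M0 = (-0.1210, +0.1210, 0)
  M1 = (+0.1210, +0.1210, 0)
  M2 = (+0.1210, -0.1210, 0)
  M3 = (-0.1210, -0.1210, 0)
rvec = (0.1418, 0.3791, 0.3348), |rvec| = θ = 0.52528 rad = 30.096°
Rodrigues: sinθ=0.50145, 1−cosθ=0.13481; R = I + sinθ·[k]× + (1−cosθ)·[k]×²:
    [+0.87501 -0.29335 +0.38510]
    [+0.34588 +0.93541 -0.07335]
    [-0.33871 +0.19738 +0.91995]
t = (0.1947, 0.1172, 0.8184) m
M0: Pc = R·M0+t = (+0.05333, +0.18853, +0.88327); u = 555.8·(+0.05333)/0.88327 + 320.2 = 353.7572, v = 531.7·(+0.18853)/0.88327 + 232.1 = 345.5909
M1: Pc = R·M1+t = (+0.26508, +0.27224, +0.80130); u = 555.8·(+0.26508)/0.80130 + 320.2 = 504.0663, v = 531.7·(+0.27224)/0.80130 + 232.1 = 412.7412
M2: Pc = R·M2+t = (+0.33607, +0.04587, +0.75353); u = 555.8·(+0.33607)/0.75353 + 320.2 = 568.0838, v = 531.7·(+0.04587)/0.75353 + 232.1 = 264.4645
M3: Pc = R·M3+t = (+0.12432, -0.03784, +0.83550); u = 555.8·(+0.12432)/0.83550 + 320.2 = 402.9008, v = 531.7·(-0.03784)/0.83550 + 232.1 = 208.0219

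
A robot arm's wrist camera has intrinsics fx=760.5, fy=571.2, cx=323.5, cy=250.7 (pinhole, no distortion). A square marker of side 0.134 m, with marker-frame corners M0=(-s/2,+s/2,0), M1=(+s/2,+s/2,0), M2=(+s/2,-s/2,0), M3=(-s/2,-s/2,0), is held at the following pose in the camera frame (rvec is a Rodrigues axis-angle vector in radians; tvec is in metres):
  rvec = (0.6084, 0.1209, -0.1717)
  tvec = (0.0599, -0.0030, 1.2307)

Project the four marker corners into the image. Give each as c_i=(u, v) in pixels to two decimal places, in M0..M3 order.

Intrinsics K: fx=760.5, fy=571.2, cx=323.5, cy=250.7
Marker side s = 0.134 m; corners in marker frame (Z=0):
  M0 = (-0.0670, +0.0670, 0)
  M1 = (+0.0670, +0.0670, 0)
  M2 = (+0.0670, -0.0670, 0)
  M3 = (-0.0670, -0.0670, 0)
rvec = (0.6084, 0.1209, -0.1717), |rvec| = θ = 0.64362 rad = 36.877°
Rodrigues: sinθ=0.60010, 1−cosθ=0.20007; R = I + sinθ·[k]× + (1−cosθ)·[k]×²:
    [+0.97870 +0.19561 +0.06227]
    [-0.12456 +0.80699 -0.57728]
    [-0.16318 +0.55723 +0.81417]
t = (0.0599, -0.0030, 1.2307) m
M0: Pc = R·M0+t = (+0.00743, +0.05941, +1.27897); u = 760.5·(+0.00743)/1.27897 + 323.5 = 327.9199, v = 571.2·(+0.05941)/1.27897 + 250.7 = 277.2349
M1: Pc = R·M1+t = (+0.13858, +0.04272, +1.25710); u = 760.5·(+0.13858)/1.25710 + 323.5 = 407.3353, v = 571.2·(+0.04272)/1.25710 + 250.7 = 270.1122
M2: Pc = R·M2+t = (+0.11237, -0.06541, +1.18243); u = 760.5·(+0.11237)/1.18243 + 323.5 = 395.7705, v = 571.2·(-0.06541)/1.18243 + 250.7 = 219.1004
M3: Pc = R·M3+t = (-0.01878, -0.04872, +1.20430); u = 760.5·(-0.01878)/1.20430 + 323.5 = 311.6412, v = 571.2·(-0.04872)/1.20430 + 250.7 = 227.5909

c0=(327.92, 277.23) c1=(407.34, 270.11) c2=(395.77, 219.10) c3=(311.64, 227.59)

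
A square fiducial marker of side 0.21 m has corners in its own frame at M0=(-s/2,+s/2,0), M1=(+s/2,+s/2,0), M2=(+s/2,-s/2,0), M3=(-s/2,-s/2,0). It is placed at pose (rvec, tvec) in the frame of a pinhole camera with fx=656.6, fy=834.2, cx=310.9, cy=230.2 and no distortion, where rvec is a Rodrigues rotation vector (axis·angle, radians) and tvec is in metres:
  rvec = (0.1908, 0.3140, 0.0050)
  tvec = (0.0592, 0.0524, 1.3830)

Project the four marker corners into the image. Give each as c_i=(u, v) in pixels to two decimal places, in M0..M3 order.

Intrinsics K: fx=656.6, fy=834.2, cx=310.9, cy=230.2
Marker side s = 0.21 m; corners in marker frame (Z=0):
  M0 = (-0.1050, +0.1050, 0)
  M1 = (+0.1050, +0.1050, 0)
  M2 = (+0.1050, -0.1050, 0)
  M3 = (-0.1050, -0.1050, 0)
rvec = (0.1908, 0.3140, 0.0050), |rvec| = θ = 0.36746 rad = 21.054°
Rodrigues: sinθ=0.35924, 1−cosθ=0.06676; R = I + sinθ·[k]× + (1−cosθ)·[k]×²:
    [+0.95124 +0.02473 +0.30745]
    [+0.03451 +0.98199 -0.18576]
    [-0.30651 +0.18731 +0.93326]
t = (0.0592, 0.0524, 1.3830) m
M0: Pc = R·M0+t = (-0.03808, +0.15189, +1.43485); u = 656.6·(-0.03808)/1.43485 + 310.9 = 293.4726, v = 834.2·(+0.15189)/1.43485 + 230.2 = 318.5038
M1: Pc = R·M1+t = (+0.16168, +0.15913, +1.37048); u = 656.6·(+0.16168)/1.37048 + 310.9 = 388.3597, v = 834.2·(+0.15913)/1.37048 + 230.2 = 327.0622
M2: Pc = R·M2+t = (+0.15648, -0.04709, +1.33115); u = 656.6·(+0.15648)/1.33115 + 310.9 = 388.0868, v = 834.2·(-0.04709)/1.33115 + 230.2 = 200.6926
M3: Pc = R·M3+t = (-0.04328, -0.05433, +1.39552); u = 656.6·(-0.04328)/1.39552 + 310.9 = 290.5378, v = 834.2·(-0.05433)/1.39552 + 230.2 = 197.7217

c0=(293.47, 318.50) c1=(388.36, 327.06) c2=(388.09, 200.69) c3=(290.54, 197.72)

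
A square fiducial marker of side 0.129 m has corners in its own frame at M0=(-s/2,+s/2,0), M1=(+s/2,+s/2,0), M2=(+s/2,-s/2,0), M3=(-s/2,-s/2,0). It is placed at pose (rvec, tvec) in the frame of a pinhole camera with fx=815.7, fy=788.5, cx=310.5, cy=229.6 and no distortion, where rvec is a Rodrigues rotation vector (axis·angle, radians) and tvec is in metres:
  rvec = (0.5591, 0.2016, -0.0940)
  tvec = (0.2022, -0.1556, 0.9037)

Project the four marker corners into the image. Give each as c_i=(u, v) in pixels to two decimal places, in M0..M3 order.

c0=(437.87, 147.53) c1=(552.94, 141.34) c2=(554.23, 34.23) c3=(430.44, 44.24)

Intrinsics K: fx=815.7, fy=788.5, cx=310.5, cy=229.6
Marker side s = 0.129 m; corners in marker frame (Z=0):
  M0 = (-0.0645, +0.0645, 0)
  M1 = (+0.0645, +0.0645, 0)
  M2 = (+0.0645, -0.0645, 0)
  M3 = (-0.0645, -0.0645, 0)
rvec = (0.5591, 0.2016, -0.0940), |rvec| = θ = 0.60172 rad = 34.476°
Rodrigues: sinθ=0.56606, 1−cosθ=0.17564; R = I + sinθ·[k]× + (1−cosθ)·[k]×²:
    [+0.97600 +0.14311 +0.16416]
    [-0.03375 +0.84408 -0.53516]
    [-0.21515 +0.51677 +0.82865]
t = (0.2022, -0.1556, 0.9037) m
M0: Pc = R·M0+t = (+0.14848, -0.09898, +0.95091); u = 815.7·(+0.14848)/0.95091 + 310.5 = 437.8665, v = 788.5·(-0.09898)/0.95091 + 229.6 = 147.5251
M1: Pc = R·M1+t = (+0.27438, -0.10333, +0.92315); u = 815.7·(+0.27438)/0.92315 + 310.5 = 552.9443, v = 788.5·(-0.10333)/0.92315 + 229.6 = 141.3386
M2: Pc = R·M2+t = (+0.25592, -0.21222, +0.85649); u = 815.7·(+0.25592)/0.85649 + 310.5 = 554.2330, v = 788.5·(-0.21222)/0.85649 + 229.6 = 34.2268
M3: Pc = R·M3+t = (+0.13002, -0.20787, +0.88425); u = 815.7·(+0.13002)/0.88425 + 310.5 = 430.4390, v = 788.5·(-0.20787)/0.88425 + 229.6 = 44.2416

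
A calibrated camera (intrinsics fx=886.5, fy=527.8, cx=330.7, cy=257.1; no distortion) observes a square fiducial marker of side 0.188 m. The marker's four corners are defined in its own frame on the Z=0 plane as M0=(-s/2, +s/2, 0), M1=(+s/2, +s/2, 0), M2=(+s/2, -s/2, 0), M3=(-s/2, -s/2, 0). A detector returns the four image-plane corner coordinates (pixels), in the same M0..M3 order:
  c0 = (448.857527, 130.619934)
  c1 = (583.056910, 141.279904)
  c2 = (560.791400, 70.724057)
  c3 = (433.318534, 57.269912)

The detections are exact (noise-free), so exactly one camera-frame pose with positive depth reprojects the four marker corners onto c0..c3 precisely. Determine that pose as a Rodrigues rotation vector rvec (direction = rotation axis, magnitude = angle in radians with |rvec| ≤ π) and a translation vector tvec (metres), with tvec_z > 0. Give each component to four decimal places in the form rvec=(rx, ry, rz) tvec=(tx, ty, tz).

Intrinsics K: fx=886.5, fy=527.8, cx=330.7, cy=257.1
Marker side s = 0.188 m; corners in marker frame (Z=0):
  M0 = (-0.0940, +0.0940, 0)
  M1 = (+0.0940, +0.0940, 0)
  M2 = (+0.0940, -0.0940, 0)
  M3 = (-0.0940, -0.0940, 0)
Detected image corners:
  c0 = (448.857527, 130.619934) px
  c1 = (583.056910, 141.279904) px
  c2 = (560.791400, 70.724057) px
  c3 = (433.318534, 57.269912) px
Planar DLT: solve 8×8 A·h = b for H (H[2,2]=1):
  H  [+826.42019 -56.46060 +507.82044]
  H  [+90.20821 +351.47253 +99.06885]
  H  [+0.25865 -0.31083 +1.00000]
B = K⁻¹H; ‖b₁‖=0.876003, ‖b₂‖=0.876003; λ = 2/(‖b₁‖+‖b₂‖) = 1.141548, sign → tz>0 ⇒ λ=+1.141548
r₁ = λ·B[:,0] = (+0.95404,+0.05128,+0.29526); r₂ = λ·B[:,1] = (+0.05966,+0.93302,-0.35483)
r₃ = r₁×r₂ = (-0.29368,+0.35614,+0.88708); SVD([r₁ r₂ r₃]) → R = UVᵀ:
  R  [+0.95404 +0.05966 -0.29368]
  R  [+0.05128 +0.93302 +0.35614]
  R  [+0.29526 -0.35483 +0.88708]
t = (+0.22808, -0.34180, +1.14155) m
tr R = 2.774148; θ = arccos((tr R − 1)/2) = 0.479828 rad = 27.492°
axis k = ((R−Rᵀ)₃₂, (R−Rᵀ)₁₃, (R−Rᵀ)₂₁) / (2 sinθ) = (-0.770072, -0.637892, -0.009077)
rvec = θ·k = (-0.369503, -0.306079, -0.004356)

rvec=(-0.3695, -0.3061, -0.0044) tvec=(0.2281, -0.3418, 1.1415)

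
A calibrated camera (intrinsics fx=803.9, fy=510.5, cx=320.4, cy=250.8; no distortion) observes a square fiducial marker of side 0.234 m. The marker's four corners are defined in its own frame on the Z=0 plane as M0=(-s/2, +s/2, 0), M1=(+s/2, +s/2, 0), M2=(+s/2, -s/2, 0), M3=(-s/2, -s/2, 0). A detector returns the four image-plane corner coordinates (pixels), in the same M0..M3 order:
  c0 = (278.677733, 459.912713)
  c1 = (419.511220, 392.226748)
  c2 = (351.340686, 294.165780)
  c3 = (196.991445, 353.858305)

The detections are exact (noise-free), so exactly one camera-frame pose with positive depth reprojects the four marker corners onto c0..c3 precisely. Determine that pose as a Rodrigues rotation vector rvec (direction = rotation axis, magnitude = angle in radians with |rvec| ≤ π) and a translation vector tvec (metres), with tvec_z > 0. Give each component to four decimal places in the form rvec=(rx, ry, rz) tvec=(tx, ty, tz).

Intrinsics K: fx=803.9, fy=510.5, cx=320.4, cy=250.8
Marker side s = 0.234 m; corners in marker frame (Z=0):
  M0 = (-0.1170, +0.1170, 0)
  M1 = (+0.1170, +0.1170, 0)
  M2 = (+0.1170, -0.1170, 0)
  M3 = (-0.1170, -0.1170, 0)
Detected image corners:
  c0 = (278.677733, 459.912713) px
  c1 = (419.511220, 392.226748) px
  c2 = (351.340686, 294.165780) px
  c3 = (196.991445, 353.858305) px
Planar DLT: solve 8×8 A·h = b for H (H[2,2]=1):
  H  [+767.17154 +371.12214 +316.16328]
  H  [-107.62660 +498.32871 +374.40676]
  H  [+0.43965 +0.16815 +1.00000]
B = K⁻¹H; ‖b₁‖=0.991181, ‖b₂‖=0.991181; λ = 2/(‖b₁‖+‖b₂‖) = 1.008897, sign → tz>0 ⇒ λ=+1.008897
r₁ = λ·B[:,0] = (+0.78602,-0.43061,+0.44356); r₂ = λ·B[:,1] = (+0.39815,+0.90150,+0.16965)
r₃ = r₁×r₂ = (-0.47292,+0.04326,+0.88004); SVD([r₁ r₂ r₃]) → R = UVᵀ:
  R  [+0.78602 +0.39815 -0.47292]
  R  [-0.43061 +0.90150 +0.04326]
  R  [+0.44356 +0.16965 +0.88004]
t = (-0.00532, +0.24428, +1.00890) m
tr R = 2.567561; θ = arccos((tr R − 1)/2) = 0.670066 rad = 38.392°
axis k = ((R−Rᵀ)₃₂, (R−Rᵀ)₁₃, (R−Rᵀ)₂₁) / (2 sinθ) = (+0.101758, -0.737861, -0.667238)
rvec = θ·k = (+0.068185, -0.494416, -0.447094)

rvec=(0.0682, -0.4944, -0.4471) tvec=(-0.0053, 0.2443, 1.0089)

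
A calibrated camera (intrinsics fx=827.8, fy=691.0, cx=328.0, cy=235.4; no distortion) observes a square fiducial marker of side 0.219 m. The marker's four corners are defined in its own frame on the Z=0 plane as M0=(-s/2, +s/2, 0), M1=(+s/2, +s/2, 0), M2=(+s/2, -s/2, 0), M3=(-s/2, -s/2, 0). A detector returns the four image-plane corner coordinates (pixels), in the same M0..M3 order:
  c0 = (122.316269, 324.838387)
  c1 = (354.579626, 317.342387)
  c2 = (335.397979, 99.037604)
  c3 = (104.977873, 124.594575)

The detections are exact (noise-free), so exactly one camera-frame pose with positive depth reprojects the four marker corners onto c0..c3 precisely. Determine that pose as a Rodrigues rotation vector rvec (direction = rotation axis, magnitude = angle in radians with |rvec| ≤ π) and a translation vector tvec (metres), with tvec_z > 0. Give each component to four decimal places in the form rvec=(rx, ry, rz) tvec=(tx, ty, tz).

rvec=(0.0068, 0.2890, -0.0732) tvec=(-0.0905, -0.0195, 0.7224)

Intrinsics K: fx=827.8, fy=691.0, cx=328.0, cy=235.4
Marker side s = 0.219 m; corners in marker frame (Z=0):
  M0 = (-0.1095, +0.1095, 0)
  M1 = (+0.1095, +0.1095, 0)
  M2 = (+0.1095, -0.1095, 0)
  M3 = (-0.1095, -0.1095, 0)
Detected image corners:
  c0 = (122.316269, 324.838387) px
  c1 = (354.579626, 317.342387) px
  c2 = (335.397979, 99.037604) px
  c3 = (104.977873, 124.594575) px
Planar DLT: solve 8×8 A·h = b for H (H[2,2]=1):
  H  [+965.88862 +81.99467 +224.31608]
  H  [-160.87597 +952.67400 +216.75009]
  H  [-0.39449 -0.00524 +1.00000]
B = K⁻¹H; ‖b₁‖=1.384185, ‖b₂‖=1.384185; λ = 2/(‖b₁‖+‖b₂‖) = 0.722447, sign → tz>0 ⇒ λ=+0.722447
r₁ = λ·B[:,0] = (+0.95589,-0.07111,-0.28500); r₂ = λ·B[:,1] = (+0.07306,+0.99732,-0.00379)
r₃ = r₁×r₂ = (+0.28450,-0.01720,+0.95852); SVD([r₁ r₂ r₃]) → R = UVᵀ:
  R  [+0.95589 +0.07306 +0.28450]
  R  [-0.07111 +0.99732 -0.01720]
  R  [-0.28500 -0.00379 +0.95852]
t = (-0.09049, -0.01950, +0.72245) m
tr R = 2.911727; θ = arccos((tr R − 1)/2) = 0.298211 rad = 17.086°
axis k = ((R−Rᵀ)₃₂, (R−Rᵀ)₁₃, (R−Rᵀ)₂₁) / (2 sinθ) = (+0.022824, +0.969168, -0.245343)
rvec = θ·k = (+0.006806, +0.289016, -0.073164)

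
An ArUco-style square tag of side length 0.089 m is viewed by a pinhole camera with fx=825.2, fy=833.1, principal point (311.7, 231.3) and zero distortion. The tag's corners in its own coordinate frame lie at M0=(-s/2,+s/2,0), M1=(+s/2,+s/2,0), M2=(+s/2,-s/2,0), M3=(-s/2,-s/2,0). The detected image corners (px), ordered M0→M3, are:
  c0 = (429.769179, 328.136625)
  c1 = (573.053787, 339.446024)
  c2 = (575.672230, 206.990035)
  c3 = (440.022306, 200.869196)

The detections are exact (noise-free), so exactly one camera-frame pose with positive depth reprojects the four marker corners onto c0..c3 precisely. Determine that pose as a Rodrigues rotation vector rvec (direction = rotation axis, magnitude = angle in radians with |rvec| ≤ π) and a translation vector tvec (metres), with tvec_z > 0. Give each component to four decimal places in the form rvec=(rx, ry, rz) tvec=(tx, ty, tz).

Intrinsics K: fx=825.2, fy=833.1, cx=311.7, cy=231.3
Marker side s = 0.089 m; corners in marker frame (Z=0):
  M0 = (-0.0445, +0.0445, 0)
  M1 = (+0.0445, +0.0445, 0)
  M2 = (+0.0445, -0.0445, 0)
  M3 = (-0.0445, -0.0445, 0)
Detected image corners:
  c0 = (429.769179, 328.136625) px
  c1 = (573.053787, 339.446024) px
  c2 = (575.672230, 206.990035) px
  c3 = (440.022306, 200.869196) px
Planar DLT: solve 8×8 A·h = b for H (H[2,2]=1):
  H  [+1360.76171 -392.93662 +503.45905]
  H  [-12.16175 +1288.18160 +266.95027]
  H  [-0.40639 -0.63383 +1.00000]
B = K⁻¹H; ‖b₁‖=1.850366, ‖b₂‖=1.850366; λ = 2/(‖b₁‖+‖b₂‖) = 0.540434, sign → tz>0 ⇒ λ=+0.540434
r₁ = λ·B[:,0] = (+0.97414,+0.05309,-0.21963); r₂ = λ·B[:,1] = (-0.12795,+0.93075,-0.34254)
r₃ = r₁×r₂ = (+0.18623,+0.36179,+0.91347); SVD([r₁ r₂ r₃]) → R = UVᵀ:
  R  [+0.97414 -0.12795 +0.18623]
  R  [+0.05309 +0.93075 +0.36179]
  R  [-0.21963 -0.34254 +0.91347]
t = (+0.12559, +0.02313, +0.54043) m
tr R = 2.818358; θ = arccos((tr R − 1)/2) = 0.429488 rad = 24.608°
axis k = ((R−Rᵀ)₃₂, (R−Rᵀ)₁₃, (R−Rᵀ)₂₁) / (2 sinθ) = (-0.845723, +0.487337, +0.217383)
rvec = θ·k = (-0.363228, +0.209306, +0.093363)

rvec=(-0.3632, 0.2093, 0.0934) tvec=(0.1256, 0.0231, 0.5404)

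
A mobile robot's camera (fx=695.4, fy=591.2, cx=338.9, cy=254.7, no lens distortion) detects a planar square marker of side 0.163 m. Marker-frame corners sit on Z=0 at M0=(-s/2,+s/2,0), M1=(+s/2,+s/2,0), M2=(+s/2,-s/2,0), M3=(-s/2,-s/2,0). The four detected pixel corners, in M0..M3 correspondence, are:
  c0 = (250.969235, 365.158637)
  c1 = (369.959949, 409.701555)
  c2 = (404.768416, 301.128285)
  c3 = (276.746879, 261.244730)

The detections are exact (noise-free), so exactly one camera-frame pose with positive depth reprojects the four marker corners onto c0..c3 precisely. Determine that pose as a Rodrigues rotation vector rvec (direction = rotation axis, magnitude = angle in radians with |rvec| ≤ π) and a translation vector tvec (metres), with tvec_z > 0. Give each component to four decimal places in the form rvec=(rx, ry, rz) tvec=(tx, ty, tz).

rvec=(0.2423, 0.3819, 0.2796) tvec=(-0.0184, 0.1105, 0.8124)

Intrinsics K: fx=695.4, fy=591.2, cx=338.9, cy=254.7
Marker side s = 0.163 m; corners in marker frame (Z=0):
  M0 = (-0.0815, +0.0815, 0)
  M1 = (+0.0815, +0.0815, 0)
  M2 = (+0.0815, -0.0815, 0)
  M3 = (-0.0815, -0.0815, 0)
Detected image corners:
  c0 = (250.969235, 365.158637) px
  c1 = (369.959949, 409.701555) px
  c2 = (404.768416, 301.128285) px
  c3 = (276.746879, 261.244730) px
Planar DLT: solve 8×8 A·h = b for H (H[2,2]=1):
  H  [+624.21008 -71.41068 +323.12952]
  H  [+123.12918 +767.87457 +335.11655]
  H  [-0.40757 +0.34862 +1.00000]
B = K⁻¹H; ‖b₁‖=1.230948, ‖b₂‖=1.230948; λ = 2/(‖b₁‖+‖b₂‖) = 0.812382, sign → tz>0 ⇒ λ=+0.812382
r₁ = λ·B[:,0] = (+0.89058,+0.31184,-0.33110); r₂ = λ·B[:,1] = (-0.22145,+0.93314,+0.28322)
r₃ = r₁×r₂ = (+0.39728,-0.17890,+0.90009); SVD([r₁ r₂ r₃]) → R = UVᵀ:
  R  [+0.89058 -0.22145 +0.39728]
  R  [+0.31184 +0.93314 -0.17890]
  R  [-0.33110 +0.28322 +0.90009]
t = (-0.01842, +0.11050, +0.81238) m
tr R = 2.723805; θ = arccos((tr R − 1)/2) = 0.531786 rad = 30.469°
axis k = ((R−Rᵀ)₃₂, (R−Rᵀ)₁₃, (R−Rᵀ)₂₁) / (2 sinθ) = (+0.455674, +0.718223, +0.525848)
rvec = θ·k = (+0.242321, +0.381941, +0.279639)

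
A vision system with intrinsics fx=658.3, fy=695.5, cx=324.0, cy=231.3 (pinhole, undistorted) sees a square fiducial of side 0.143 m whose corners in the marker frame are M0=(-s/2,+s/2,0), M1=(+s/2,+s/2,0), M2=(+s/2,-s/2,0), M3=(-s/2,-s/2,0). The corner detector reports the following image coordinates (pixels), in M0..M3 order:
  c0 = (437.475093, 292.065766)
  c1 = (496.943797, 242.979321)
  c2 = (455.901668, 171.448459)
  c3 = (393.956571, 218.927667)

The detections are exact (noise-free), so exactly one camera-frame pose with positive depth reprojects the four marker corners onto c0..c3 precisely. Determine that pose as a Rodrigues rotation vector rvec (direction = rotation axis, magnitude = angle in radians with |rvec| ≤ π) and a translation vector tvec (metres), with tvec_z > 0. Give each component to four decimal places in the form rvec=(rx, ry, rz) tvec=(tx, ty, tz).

Intrinsics K: fx=658.3, fy=695.5, cx=324.0, cy=231.3
Marker side s = 0.143 m; corners in marker frame (Z=0):
  M0 = (-0.0715, +0.0715, 0)
  M1 = (+0.0715, +0.0715, 0)
  M2 = (+0.0715, -0.0715, 0)
  M3 = (-0.0715, -0.0715, 0)
Detected image corners:
  c0 = (437.475093, 292.065766) px
  c1 = (496.943797, 242.979321) px
  c2 = (455.901668, 171.448459) px
  c3 = (393.956571, 218.927667) px
Planar DLT: solve 8×8 A·h = b for H (H[2,2]=1):
  H  [+529.74541 +349.43208 +446.76427]
  H  [-283.07835 +533.70211 +231.26038]
  H  [+0.23605 +0.12086 +1.00000]
B = K⁻¹H; ‖b₁‖=0.874947, ‖b₂‖=0.874947; λ = 2/(‖b₁‖+‖b₂‖) = 1.142926, sign → tz>0 ⇒ λ=+1.142926
r₁ = λ·B[:,0] = (+0.78695,-0.55491,+0.26979); r₂ = λ·B[:,1] = (+0.53869,+0.83110,+0.13813)
r₃ = r₁×r₂ = (-0.30088,+0.03663,+0.95296); SVD([r₁ r₂ r₃]) → R = UVᵀ:
  R  [+0.78695 +0.53869 -0.30088]
  R  [-0.55491 +0.83110 +0.03663]
  R  [+0.26979 +0.13813 +0.95296]
t = (+0.21314, -0.00007, +1.14293) m
tr R = 2.571009; θ = arccos((tr R − 1)/2) = 0.667285 rad = 38.233°
axis k = ((R−Rᵀ)₃₂, (R−Rᵀ)₁₃, (R−Rᵀ)₂₁) / (2 sinθ) = (+0.082008, -0.461068, -0.883567)
rvec = θ·k = (+0.054723, -0.307664, -0.589591)

rvec=(0.0547, -0.3077, -0.5896) tvec=(0.2131, -0.0001, 1.1429)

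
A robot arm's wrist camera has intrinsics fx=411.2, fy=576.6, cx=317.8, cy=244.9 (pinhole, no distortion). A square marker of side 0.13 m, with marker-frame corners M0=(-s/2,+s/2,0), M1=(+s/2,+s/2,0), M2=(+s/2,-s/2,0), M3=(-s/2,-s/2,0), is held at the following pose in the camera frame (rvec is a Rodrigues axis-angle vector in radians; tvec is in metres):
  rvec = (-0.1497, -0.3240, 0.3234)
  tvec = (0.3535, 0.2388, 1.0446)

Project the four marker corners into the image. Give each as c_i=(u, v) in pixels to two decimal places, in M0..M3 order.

Intrinsics K: fx=411.2, fy=576.6, cx=317.8, cy=244.9
Marker side s = 0.13 m; corners in marker frame (Z=0):
  M0 = (-0.0650, +0.0650, 0)
  M1 = (+0.0650, +0.0650, 0)
  M2 = (+0.0650, -0.0650, 0)
  M3 = (-0.0650, -0.0650, 0)
rvec = (-0.1497, -0.3240, 0.3234), |rvec| = θ = 0.48164 rad = 27.596°
Rodrigues: sinθ=0.46323, 1−cosθ=0.11376; R = I + sinθ·[k]× + (1−cosθ)·[k]×²:
    [+0.89723 -0.28725 -0.33536]
    [+0.33483 +0.93772 +0.09259]
    [+0.28788 -0.19536 +0.93753]
t = (0.3535, 0.2388, 1.0446) m
M0: Pc = R·M0+t = (+0.27651, +0.27799, +1.01319); u = 411.2·(+0.27651)/1.01319 + 317.8 = 430.0202, v = 576.6·(+0.27799)/1.01319 + 244.9 = 403.1013
M1: Pc = R·M1+t = (+0.39315, +0.32152, +1.05061); u = 411.2·(+0.39315)/1.05061 + 317.8 = 471.6745, v = 576.6·(+0.32152)/1.05061 + 244.9 = 421.3549
M2: Pc = R·M2+t = (+0.43049, +0.19961, +1.07601); u = 411.2·(+0.43049)/1.07601 + 317.8 = 482.3133, v = 576.6·(+0.19961)/1.07601 + 244.9 = 351.8657
M3: Pc = R·M3+t = (+0.31385, +0.15608, +1.03859); u = 411.2·(+0.31385)/1.03859 + 317.8 = 442.0610, v = 576.6·(+0.15608)/1.03859 + 244.9 = 331.5546

c0=(430.02, 403.10) c1=(471.67, 421.35) c2=(482.31, 351.87) c3=(442.06, 331.55)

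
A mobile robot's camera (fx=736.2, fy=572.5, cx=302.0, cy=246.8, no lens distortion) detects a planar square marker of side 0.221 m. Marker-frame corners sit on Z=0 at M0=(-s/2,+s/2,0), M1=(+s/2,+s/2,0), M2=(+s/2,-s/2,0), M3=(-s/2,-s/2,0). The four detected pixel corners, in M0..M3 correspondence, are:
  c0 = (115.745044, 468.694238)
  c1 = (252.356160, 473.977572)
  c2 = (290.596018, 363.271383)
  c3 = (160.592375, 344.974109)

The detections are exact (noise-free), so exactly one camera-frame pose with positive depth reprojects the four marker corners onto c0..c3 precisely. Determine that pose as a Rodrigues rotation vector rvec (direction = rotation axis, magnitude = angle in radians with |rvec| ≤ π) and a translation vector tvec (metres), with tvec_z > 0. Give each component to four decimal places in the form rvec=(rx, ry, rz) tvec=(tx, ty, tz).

rvec=(0.0084, -0.5797, 0.2777) tvec=(-0.1349, 0.3083, 1.0644)

Intrinsics K: fx=736.2, fy=572.5, cx=302.0, cy=246.8
Marker side s = 0.221 m; corners in marker frame (Z=0):
  M0 = (-0.1105, +0.1105, 0)
  M1 = (+0.1105, +0.1105, 0)
  M2 = (+0.1105, -0.1105, 0)
  M3 = (-0.1105, -0.1105, 0)
Detected image corners:
  c0 = (115.745044, 468.694238) px
  c1 = (252.356160, 473.977572) px
  c2 = (290.596018, 363.271383) px
  c3 = (160.592375, 344.974109) px
Planar DLT: solve 8×8 A·h = b for H (H[2,2]=1):
  H  [+707.34561 -200.58743 +208.72196]
  H  [+263.63993 +501.62144 +412.63569]
  H  [+0.50899 -0.06566 +1.00000]
B = K⁻¹H; ‖b₁‖=0.939529, ‖b₂‖=0.939529; λ = 2/(‖b₁‖+‖b₂‖) = 1.064363, sign → tz>0 ⇒ λ=+1.064363
r₁ = λ·B[:,0] = (+0.80041,+0.25660,+0.54175); r₂ = λ·B[:,1] = (-0.26133,+0.96272,-0.06988)
r₃ = r₁×r₂ = (-0.53949,-0.08564,+0.83763); SVD([r₁ r₂ r₃]) → R = UVᵀ:
  R  [+0.80041 -0.26133 -0.53949]
  R  [+0.25660 +0.96272 -0.08564]
  R  [+0.54175 -0.06988 +0.83763]
t = (-0.13486, +0.30831, +1.06436) m
tr R = 2.600754; θ = arccos((tr R − 1)/2) = 0.642872 rad = 36.834°
axis k = ((R−Rᵀ)₃₂, (R−Rᵀ)₁₃, (R−Rᵀ)₂₁) / (2 sinθ) = (+0.013143, -0.901791, +0.431973)
rvec = θ·k = (+0.008449, -0.579736, +0.277704)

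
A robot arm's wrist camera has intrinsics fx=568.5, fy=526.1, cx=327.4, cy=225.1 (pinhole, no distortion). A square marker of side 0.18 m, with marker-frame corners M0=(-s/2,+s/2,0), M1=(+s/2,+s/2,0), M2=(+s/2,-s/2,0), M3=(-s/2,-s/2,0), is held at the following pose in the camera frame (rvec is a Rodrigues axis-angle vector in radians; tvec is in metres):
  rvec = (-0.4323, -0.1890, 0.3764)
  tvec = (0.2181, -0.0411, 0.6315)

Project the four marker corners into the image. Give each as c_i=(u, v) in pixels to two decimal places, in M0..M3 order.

Intrinsics K: fx=568.5, fy=526.1, cx=327.4, cy=225.1
Marker side s = 0.18 m; corners in marker frame (Z=0):
  M0 = (-0.0900, +0.0900, 0)
  M1 = (+0.0900, +0.0900, 0)
  M2 = (+0.0900, -0.0900, 0)
  M3 = (-0.0900, -0.0900, 0)
rvec = (-0.4323, -0.1890, 0.3764), |rvec| = θ = 0.60356 rad = 34.581°
Rodrigues: sinθ=0.56757, 1−cosθ=0.17668; R = I + sinθ·[k]× + (1−cosθ)·[k]×²:
    [+0.91396 -0.31433 -0.25665]
    [+0.39359 +0.84065 +0.37202]
    [+0.09881 -0.44103 +0.89204]
t = (0.2181, -0.0411, 0.6315) m
M0: Pc = R·M0+t = (+0.10755, -0.00086, +0.58291); u = 568.5·(+0.10755)/0.58291 + 327.4 = 432.2940, v = 526.1·(-0.00086)/0.58291 + 225.1 = 224.3196
M1: Pc = R·M1+t = (+0.27207, +0.06998, +0.60070); u = 568.5·(+0.27207)/0.60070 + 327.4 = 584.8825, v = 526.1·(+0.06998)/0.60070 + 225.1 = 286.3902
M2: Pc = R·M2+t = (+0.32865, -0.08134, +0.68009); u = 568.5·(+0.32865)/0.68009 + 327.4 = 602.1234, v = 526.1·(-0.08134)/0.68009 + 225.1 = 162.1807
M3: Pc = R·M3+t = (+0.16413, -0.15218, +0.66230); u = 568.5·(+0.16413)/0.66230 + 327.4 = 468.2877, v = 526.1·(-0.15218)/0.66230 + 225.1 = 104.2144

c0=(432.29, 224.32) c1=(584.88, 286.39) c2=(602.12, 162.18) c3=(468.29, 104.21)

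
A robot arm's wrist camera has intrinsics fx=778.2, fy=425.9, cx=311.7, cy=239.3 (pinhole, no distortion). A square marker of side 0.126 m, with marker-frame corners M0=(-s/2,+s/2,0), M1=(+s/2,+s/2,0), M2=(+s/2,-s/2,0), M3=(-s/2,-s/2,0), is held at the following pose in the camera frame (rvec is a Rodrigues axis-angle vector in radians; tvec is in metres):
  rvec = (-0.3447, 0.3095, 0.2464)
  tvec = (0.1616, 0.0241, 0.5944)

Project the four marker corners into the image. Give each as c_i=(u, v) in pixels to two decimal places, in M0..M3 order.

Intrinsics K: fx=778.2, fy=425.9, cx=311.7, cy=239.3
Marker side s = 0.126 m; corners in marker frame (Z=0):
  M0 = (-0.0630, +0.0630, 0)
  M1 = (+0.0630, +0.0630, 0)
  M2 = (+0.0630, -0.0630, 0)
  M3 = (-0.0630, -0.0630, 0)
rvec = (-0.3447, 0.3095, 0.2464), |rvec| = θ = 0.52471 rad = 30.064°
Rodrigues: sinθ=0.50096, 1−cosθ=0.13453; R = I + sinθ·[k]× + (1−cosθ)·[k]×²:
    [+0.92353 -0.28738 +0.25399]
    [+0.18312 +0.91228 +0.36636]
    [-0.33699 -0.29184 +0.89514]
t = (0.1616, 0.0241, 0.5944) m
M0: Pc = R·M0+t = (+0.08531, +0.07004, +0.59724); u = 778.2·(+0.08531)/0.59724 + 311.7 = 422.8614, v = 425.9·(+0.07004)/0.59724 + 239.3 = 289.2438
M1: Pc = R·M1+t = (+0.20168, +0.09311, +0.55478); u = 778.2·(+0.20168)/0.55478 + 311.7 = 594.5947, v = 425.9·(+0.09311)/0.55478 + 239.3 = 310.7791
M2: Pc = R·M2+t = (+0.23789, -0.02184, +0.59156); u = 778.2·(+0.23789)/0.59156 + 311.7 = 624.6441, v = 425.9·(-0.02184)/0.59156 + 239.3 = 223.5782
M3: Pc = R·M3+t = (+0.12152, -0.04491, +0.63402); u = 778.2·(+0.12152)/0.63402 + 311.7 = 460.8584, v = 425.9·(-0.04491)/0.63402 + 239.3 = 209.1319

c0=(422.86, 289.24) c1=(594.59, 310.78) c2=(624.64, 223.58) c3=(460.86, 209.13)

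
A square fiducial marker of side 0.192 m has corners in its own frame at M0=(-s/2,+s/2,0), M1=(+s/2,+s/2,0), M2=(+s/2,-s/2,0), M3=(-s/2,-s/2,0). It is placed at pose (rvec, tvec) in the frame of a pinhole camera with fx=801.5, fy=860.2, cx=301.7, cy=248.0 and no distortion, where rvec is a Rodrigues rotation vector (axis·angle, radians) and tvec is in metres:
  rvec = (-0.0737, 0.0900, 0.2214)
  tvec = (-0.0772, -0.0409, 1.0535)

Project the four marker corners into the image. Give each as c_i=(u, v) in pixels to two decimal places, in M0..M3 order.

Intrinsics K: fx=801.5, fy=860.2, cx=301.7, cy=248.0
Marker side s = 0.192 m; corners in marker frame (Z=0):
  M0 = (-0.0960, +0.0960, 0)
  M1 = (+0.0960, +0.0960, 0)
  M2 = (+0.0960, -0.0960, 0)
  M3 = (-0.0960, -0.0960, 0)
rvec = (-0.0737, 0.0900, 0.2214), |rvec| = θ = 0.25010 rad = 14.330°
Rodrigues: sinθ=0.24750, 1−cosθ=0.03111; R = I + sinθ·[k]× + (1−cosθ)·[k]×²:
    [+0.97159 -0.22240 +0.08095]
    [+0.21580 +0.97292 +0.08285]
    [-0.09718 -0.06302 +0.99327]
t = (-0.0772, -0.0409, 1.0535) m
M0: Pc = R·M0+t = (-0.19182, +0.03178, +1.05678); u = 801.5·(-0.19182)/1.05678 + 301.7 = 156.2145, v = 860.2·(+0.03178)/1.05678 + 248.0 = 273.8710
M1: Pc = R·M1+t = (-0.00528, +0.07322, +1.03812); u = 801.5·(-0.00528)/1.03812 + 301.7 = 297.6253, v = 860.2·(+0.07322)/1.03812 + 248.0 = 308.6684
M2: Pc = R·M2+t = (+0.03742, -0.11358, +1.05022); u = 801.5·(+0.03742)/1.05022 + 301.7 = 330.2601, v = 860.2·(-0.11358)/1.05022 + 248.0 = 154.9679
M3: Pc = R·M3+t = (-0.14912, -0.15502, +1.06888); u = 801.5·(-0.14912)/1.06888 + 301.7 = 189.8805, v = 860.2·(-0.15502)/1.06888 + 248.0 = 123.2474

c0=(156.21, 273.87) c1=(297.63, 308.67) c2=(330.26, 154.97) c3=(189.88, 123.25)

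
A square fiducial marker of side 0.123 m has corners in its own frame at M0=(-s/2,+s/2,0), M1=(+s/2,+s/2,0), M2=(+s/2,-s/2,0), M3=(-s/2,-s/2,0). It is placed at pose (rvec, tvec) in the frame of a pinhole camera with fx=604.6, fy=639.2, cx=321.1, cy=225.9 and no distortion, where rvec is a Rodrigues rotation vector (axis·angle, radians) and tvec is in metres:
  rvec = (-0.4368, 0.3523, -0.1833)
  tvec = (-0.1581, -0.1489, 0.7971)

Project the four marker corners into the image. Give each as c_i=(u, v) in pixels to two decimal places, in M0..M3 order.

Intrinsics K: fx=604.6, fy=639.2, cx=321.1, cy=225.9
Marker side s = 0.123 m; corners in marker frame (Z=0):
  M0 = (-0.0615, +0.0615, 0)
  M1 = (+0.0615, +0.0615, 0)
  M2 = (+0.0615, -0.0615, 0)
  M3 = (-0.0615, -0.0615, 0)
rvec = (-0.4368, 0.3523, -0.1833), |rvec| = θ = 0.59035 rad = 33.824°
Rodrigues: sinθ=0.55665, 1−cosθ=0.16925; R = I + sinθ·[k]× + (1−cosθ)·[k]×²:
    [+0.92341 +0.09810 +0.37107]
    [-0.24757 +0.89102 +0.38051]
    [-0.29331 -0.44323 +0.84707]
t = (-0.1581, -0.1489, 0.7971) m
M0: Pc = R·M0+t = (-0.20886, -0.07888, +0.78788); u = 604.6·(-0.20886)/0.78788 + 321.1 = 160.8288, v = 639.2·(-0.07888)/0.78788 + 225.9 = 161.9083
M1: Pc = R·M1+t = (-0.09528, -0.10933, +0.75180); u = 604.6·(-0.09528)/0.75180 + 321.1 = 244.4781, v = 639.2·(-0.10933)/0.75180 + 225.9 = 132.9472
M2: Pc = R·M2+t = (-0.10734, -0.21892, +0.80632); u = 604.6·(-0.10734)/0.80632 + 321.1 = 240.6108, v = 639.2·(-0.21892)/0.80632 + 225.9 = 52.3511
M3: Pc = R·M3+t = (-0.22092, -0.18847, +0.84240); u = 604.6·(-0.22092)/0.84240 + 321.1 = 162.5406, v = 639.2·(-0.18847)/0.84240 + 225.9 = 82.8896

c0=(160.83, 161.91) c1=(244.48, 132.95) c2=(240.61, 52.35) c3=(162.54, 82.89)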